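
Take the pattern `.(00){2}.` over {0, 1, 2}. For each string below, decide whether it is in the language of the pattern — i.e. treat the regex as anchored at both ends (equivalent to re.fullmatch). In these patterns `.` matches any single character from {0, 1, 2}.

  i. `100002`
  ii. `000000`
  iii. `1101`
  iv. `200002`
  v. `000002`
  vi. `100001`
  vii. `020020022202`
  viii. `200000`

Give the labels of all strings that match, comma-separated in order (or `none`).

i. `100002` → match
ii. `000000` → match
iii. `1101` → no match
iv. `200002` → match
v. `000002` → match
vi. `100001` → match
vii. `020020022202` → no match
viii. `200000` → match

i, ii, iv, v, vi, viii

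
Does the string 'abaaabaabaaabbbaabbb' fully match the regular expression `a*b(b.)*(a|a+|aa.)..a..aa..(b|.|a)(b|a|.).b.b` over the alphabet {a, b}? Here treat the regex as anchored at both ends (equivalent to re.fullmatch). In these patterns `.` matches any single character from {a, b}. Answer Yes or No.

Yes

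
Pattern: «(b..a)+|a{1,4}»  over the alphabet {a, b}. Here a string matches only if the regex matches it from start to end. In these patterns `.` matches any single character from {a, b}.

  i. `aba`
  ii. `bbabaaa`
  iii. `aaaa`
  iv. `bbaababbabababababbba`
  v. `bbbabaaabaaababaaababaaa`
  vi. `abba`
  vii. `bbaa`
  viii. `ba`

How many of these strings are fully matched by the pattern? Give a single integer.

2

i. `aba` → no match
ii. `bbabaaa` → no match
iii. `aaaa` → match
iv → no match
v → no match
vi. `abba` → no match
vii. `bbaa` → match
viii. `ba` → no match
Total matched: 2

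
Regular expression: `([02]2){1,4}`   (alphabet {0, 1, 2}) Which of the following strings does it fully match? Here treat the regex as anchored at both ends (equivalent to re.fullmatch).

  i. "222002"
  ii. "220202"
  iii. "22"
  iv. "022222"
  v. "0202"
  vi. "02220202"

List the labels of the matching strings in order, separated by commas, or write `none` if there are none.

ii, iii, iv, v, vi

i. "222002" → no match
ii. "220202" → match
iii. "22" → match
iv. "022222" → match
v. "0202" → match
vi. "02220202" → match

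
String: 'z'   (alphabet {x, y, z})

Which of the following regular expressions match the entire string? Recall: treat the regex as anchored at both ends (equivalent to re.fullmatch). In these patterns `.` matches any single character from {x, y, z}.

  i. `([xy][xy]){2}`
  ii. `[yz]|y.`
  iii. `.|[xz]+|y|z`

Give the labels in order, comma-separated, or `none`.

i → no match
ii → match
iii → match

ii, iii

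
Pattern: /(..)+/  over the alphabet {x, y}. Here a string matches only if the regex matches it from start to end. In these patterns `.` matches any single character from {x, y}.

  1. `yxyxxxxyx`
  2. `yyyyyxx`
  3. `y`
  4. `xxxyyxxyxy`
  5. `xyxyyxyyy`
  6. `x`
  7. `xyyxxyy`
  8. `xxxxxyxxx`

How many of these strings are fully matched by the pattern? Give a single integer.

1

1 → no match
2 → no match
3 → no match
4 → match
5 → no match
6 → no match
7 → no match
8 → no match
Total matched: 1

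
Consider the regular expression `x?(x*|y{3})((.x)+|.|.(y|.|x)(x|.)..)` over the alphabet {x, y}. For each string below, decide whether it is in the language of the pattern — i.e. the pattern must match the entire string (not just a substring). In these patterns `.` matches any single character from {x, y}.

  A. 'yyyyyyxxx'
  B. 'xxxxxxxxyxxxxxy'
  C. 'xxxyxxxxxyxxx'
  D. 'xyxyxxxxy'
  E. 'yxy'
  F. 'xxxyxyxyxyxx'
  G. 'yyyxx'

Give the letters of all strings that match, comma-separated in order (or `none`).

A → no match
B → no match
C → match
D → no match
E → no match
F → no match
G → match

C, G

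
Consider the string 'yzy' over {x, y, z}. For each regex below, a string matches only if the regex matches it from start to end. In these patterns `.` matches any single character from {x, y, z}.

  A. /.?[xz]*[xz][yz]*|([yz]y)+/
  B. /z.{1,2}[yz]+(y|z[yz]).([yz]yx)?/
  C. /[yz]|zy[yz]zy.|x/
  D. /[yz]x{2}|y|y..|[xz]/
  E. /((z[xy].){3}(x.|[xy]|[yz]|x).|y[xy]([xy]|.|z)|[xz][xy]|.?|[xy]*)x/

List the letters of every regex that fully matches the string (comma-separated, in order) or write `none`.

A, D

A → match
B → no match — must start with 'z'
C → no match
D → match
E → no match — must end with 'x'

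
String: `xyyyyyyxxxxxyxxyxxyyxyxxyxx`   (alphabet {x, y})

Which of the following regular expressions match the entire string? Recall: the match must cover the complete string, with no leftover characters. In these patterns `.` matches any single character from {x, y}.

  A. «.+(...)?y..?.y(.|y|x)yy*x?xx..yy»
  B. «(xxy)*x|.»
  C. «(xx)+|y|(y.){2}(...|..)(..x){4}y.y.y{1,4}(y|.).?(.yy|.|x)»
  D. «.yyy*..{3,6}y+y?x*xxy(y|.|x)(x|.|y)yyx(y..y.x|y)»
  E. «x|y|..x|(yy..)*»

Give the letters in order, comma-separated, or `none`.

A → no match — must end with `yy`
B → no match
C → no match
D → match
E → no match

D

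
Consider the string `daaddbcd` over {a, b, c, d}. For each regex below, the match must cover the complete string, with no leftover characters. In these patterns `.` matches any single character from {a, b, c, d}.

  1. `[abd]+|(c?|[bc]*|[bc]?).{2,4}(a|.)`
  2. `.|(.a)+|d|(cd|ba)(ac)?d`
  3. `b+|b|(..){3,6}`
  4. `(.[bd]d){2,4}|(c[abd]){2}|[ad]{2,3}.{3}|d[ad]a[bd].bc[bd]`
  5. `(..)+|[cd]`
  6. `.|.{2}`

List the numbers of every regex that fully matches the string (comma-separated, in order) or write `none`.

3, 4, 5

1 → no match
2 → no match
3 → match
4 → match
5 → match
6 → no match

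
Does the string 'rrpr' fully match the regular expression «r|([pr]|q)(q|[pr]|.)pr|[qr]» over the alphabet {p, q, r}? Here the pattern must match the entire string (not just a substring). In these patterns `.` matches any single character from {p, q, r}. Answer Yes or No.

Yes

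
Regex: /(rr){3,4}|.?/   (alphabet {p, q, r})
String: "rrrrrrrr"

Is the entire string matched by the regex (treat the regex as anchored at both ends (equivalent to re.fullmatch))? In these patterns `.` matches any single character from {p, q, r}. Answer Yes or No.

Yes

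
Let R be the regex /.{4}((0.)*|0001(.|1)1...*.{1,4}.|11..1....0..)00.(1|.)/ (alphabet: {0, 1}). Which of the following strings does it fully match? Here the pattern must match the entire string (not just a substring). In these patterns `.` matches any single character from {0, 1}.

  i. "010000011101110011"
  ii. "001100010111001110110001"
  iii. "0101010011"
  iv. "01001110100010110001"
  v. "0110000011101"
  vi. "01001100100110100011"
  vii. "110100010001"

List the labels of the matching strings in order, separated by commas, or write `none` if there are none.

i → match
ii → match
iii → match
iv → match
v → no match
vi → match
vii → match

i, ii, iii, iv, vi, vii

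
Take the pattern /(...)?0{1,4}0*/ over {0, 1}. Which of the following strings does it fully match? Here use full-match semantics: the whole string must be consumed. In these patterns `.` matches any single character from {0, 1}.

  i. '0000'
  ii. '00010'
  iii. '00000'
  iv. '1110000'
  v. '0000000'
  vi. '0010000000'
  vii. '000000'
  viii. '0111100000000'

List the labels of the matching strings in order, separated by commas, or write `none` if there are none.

i. '0000' → match
ii. '00010' → no match
iii. '00000' → match
iv. '1110000' → match
v. '0000000' → match
vi. '0010000000' → match
vii. '000000' → match
viii → no match

i, iii, iv, v, vi, vii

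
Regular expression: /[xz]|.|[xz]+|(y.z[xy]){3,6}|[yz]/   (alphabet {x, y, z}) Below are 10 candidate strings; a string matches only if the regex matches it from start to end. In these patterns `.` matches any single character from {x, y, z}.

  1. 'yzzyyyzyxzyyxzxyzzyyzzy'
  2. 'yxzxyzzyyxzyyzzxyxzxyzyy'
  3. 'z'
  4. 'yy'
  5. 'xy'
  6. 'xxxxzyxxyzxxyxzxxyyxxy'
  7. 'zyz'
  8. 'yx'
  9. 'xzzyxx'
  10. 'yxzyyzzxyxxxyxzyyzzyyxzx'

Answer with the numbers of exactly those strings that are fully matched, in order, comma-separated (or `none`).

1 → no match
2 → no match
3 → match
4 → no match
5 → no match
6 → no match
7 → no match
8 → no match
9 → no match
10 → no match

3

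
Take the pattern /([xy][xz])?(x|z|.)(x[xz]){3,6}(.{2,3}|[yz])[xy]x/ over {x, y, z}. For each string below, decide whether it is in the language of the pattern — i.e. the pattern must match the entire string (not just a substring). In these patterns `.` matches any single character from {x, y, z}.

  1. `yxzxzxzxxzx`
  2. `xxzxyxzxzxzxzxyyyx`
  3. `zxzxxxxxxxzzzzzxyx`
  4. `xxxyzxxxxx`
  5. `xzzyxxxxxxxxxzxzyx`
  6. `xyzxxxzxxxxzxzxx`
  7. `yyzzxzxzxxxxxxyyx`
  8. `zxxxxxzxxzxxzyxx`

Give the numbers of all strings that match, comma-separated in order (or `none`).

none

1 → no match
2 → no match
3 → no match
4 → no match
5 → no match
6 → no match
7 → no match
8 → no match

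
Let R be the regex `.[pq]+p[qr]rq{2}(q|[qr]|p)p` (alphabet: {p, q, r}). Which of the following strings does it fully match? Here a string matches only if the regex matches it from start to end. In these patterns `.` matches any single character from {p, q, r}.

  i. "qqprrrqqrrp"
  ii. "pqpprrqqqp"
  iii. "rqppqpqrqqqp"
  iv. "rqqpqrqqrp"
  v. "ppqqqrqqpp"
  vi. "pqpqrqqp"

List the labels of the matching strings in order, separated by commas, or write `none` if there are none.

ii, iii, iv

i → no match
ii → match
iii → match
iv → match
v → no match
vi → no match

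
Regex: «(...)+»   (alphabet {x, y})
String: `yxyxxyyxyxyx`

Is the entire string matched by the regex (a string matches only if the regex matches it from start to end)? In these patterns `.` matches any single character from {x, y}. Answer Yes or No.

Yes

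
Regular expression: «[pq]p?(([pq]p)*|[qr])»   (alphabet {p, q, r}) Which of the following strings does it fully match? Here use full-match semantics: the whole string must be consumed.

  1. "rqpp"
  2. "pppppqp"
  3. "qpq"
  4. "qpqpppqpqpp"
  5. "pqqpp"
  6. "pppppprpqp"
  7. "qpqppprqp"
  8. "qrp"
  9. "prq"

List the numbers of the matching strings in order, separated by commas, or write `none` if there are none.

1 → no match
2 → match
3 → match
4 → no match
5 → no match
6 → no match
7 → no match
8 → no match
9 → no match

2, 3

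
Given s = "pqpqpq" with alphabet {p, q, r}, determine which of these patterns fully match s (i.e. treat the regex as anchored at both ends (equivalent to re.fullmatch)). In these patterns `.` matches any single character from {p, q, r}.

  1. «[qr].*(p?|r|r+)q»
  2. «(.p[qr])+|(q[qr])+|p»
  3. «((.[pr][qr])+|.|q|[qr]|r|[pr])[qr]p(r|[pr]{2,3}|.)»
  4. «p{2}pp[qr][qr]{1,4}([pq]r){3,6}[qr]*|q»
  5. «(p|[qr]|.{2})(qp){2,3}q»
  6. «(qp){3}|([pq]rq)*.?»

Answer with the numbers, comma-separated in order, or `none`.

5

1 → no match
2 → no match
3 → no match
4 → no match
5 → match
6 → no match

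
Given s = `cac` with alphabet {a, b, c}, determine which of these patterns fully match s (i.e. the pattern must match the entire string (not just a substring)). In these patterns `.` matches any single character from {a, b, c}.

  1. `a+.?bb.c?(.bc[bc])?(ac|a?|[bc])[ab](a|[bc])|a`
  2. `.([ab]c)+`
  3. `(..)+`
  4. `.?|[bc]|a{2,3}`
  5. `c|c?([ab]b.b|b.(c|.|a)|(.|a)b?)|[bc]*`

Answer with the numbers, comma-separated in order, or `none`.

2

1 → no match — must start with `a`
2 → match
3 → no match
4 → no match
5 → no match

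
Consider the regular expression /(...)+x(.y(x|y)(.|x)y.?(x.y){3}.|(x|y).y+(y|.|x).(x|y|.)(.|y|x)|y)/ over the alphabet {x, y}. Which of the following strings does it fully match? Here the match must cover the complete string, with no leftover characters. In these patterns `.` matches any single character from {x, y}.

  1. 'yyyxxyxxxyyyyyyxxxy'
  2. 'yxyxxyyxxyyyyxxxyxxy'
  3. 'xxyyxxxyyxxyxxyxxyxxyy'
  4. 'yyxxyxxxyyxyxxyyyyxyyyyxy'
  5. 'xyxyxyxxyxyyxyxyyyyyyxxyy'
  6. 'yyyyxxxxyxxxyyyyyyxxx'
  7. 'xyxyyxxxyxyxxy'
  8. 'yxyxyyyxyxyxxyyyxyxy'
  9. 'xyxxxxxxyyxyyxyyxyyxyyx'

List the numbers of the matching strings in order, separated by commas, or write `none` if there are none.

1, 2, 3, 5, 6, 7, 8, 9

1 → match
2 → match
3 → match
4 → no match
5 → match
6 → match
7 → match
8 → match
9 → match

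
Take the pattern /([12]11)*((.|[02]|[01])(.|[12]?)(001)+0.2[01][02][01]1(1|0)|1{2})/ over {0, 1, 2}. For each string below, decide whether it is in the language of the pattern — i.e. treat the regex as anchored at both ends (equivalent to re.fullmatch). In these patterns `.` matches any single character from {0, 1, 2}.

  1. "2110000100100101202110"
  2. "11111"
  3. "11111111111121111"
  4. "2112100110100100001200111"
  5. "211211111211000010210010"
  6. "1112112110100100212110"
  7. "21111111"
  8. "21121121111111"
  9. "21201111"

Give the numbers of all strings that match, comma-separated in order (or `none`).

1, 2, 3, 6, 7, 8

1 → match
2. "11111" → match
3 → match
4 → no match
5 → no match
6 → match
7. "21111111" → match
8 → match
9. "21201111" → no match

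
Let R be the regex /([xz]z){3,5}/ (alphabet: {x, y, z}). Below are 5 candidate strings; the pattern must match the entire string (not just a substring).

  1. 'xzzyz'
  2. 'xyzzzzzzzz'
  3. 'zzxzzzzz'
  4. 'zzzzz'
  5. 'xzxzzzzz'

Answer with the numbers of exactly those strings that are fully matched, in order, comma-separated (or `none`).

3, 5

1 → no match
2 → no match
3 → match
4 → no match
5 → match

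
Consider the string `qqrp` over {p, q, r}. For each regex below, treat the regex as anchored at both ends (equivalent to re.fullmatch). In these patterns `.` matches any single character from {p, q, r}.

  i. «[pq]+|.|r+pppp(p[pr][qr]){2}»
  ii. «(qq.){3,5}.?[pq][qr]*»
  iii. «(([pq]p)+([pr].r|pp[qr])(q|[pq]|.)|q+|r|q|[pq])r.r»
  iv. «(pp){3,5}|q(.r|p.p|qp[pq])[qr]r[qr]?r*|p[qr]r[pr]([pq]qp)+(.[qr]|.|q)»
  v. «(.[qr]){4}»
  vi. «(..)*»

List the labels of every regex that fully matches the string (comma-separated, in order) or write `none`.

i → no match
ii → no match
iii → no match — must end with `r`
iv → no match
v → no match
vi → match

vi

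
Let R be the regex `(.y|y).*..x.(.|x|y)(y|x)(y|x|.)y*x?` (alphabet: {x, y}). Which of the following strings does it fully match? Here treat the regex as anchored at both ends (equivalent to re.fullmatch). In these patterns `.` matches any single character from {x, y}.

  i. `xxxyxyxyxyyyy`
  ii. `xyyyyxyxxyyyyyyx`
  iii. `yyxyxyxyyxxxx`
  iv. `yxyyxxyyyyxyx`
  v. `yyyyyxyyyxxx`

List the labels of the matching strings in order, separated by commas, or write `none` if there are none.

ii

i → no match
ii → match
iii → no match
iv → no match
v → no match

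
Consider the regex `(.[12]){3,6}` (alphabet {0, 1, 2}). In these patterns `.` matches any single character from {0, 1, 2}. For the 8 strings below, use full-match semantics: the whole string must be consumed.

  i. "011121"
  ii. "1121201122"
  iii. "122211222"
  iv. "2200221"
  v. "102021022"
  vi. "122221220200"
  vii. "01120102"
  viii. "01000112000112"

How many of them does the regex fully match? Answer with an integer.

2

i → match
ii → no match
iii → no match
iv → no match
v → no match
vi → no match
vii → match
viii → no match
Total matched: 2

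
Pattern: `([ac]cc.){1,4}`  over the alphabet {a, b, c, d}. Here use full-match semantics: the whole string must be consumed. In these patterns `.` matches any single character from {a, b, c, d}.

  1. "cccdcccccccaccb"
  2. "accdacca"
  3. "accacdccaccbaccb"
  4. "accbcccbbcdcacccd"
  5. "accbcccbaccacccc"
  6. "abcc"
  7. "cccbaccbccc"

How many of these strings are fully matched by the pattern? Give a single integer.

1 → no match
2 → match
3 → no match
4 → no match
5 → match
6 → no match
7 → no match
Total matched: 2

2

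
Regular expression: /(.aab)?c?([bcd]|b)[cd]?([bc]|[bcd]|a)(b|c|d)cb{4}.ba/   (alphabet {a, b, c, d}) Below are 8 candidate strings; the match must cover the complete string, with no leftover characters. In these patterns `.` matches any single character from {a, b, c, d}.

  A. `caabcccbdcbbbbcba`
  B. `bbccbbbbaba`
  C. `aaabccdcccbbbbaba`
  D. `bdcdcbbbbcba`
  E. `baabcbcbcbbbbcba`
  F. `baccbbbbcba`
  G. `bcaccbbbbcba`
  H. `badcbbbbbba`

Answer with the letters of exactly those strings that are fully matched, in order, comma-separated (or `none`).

A, B, C, D, E, F, G, H

A → match
B → match
C → match
D → match
E → match
F → match
G → match
H → match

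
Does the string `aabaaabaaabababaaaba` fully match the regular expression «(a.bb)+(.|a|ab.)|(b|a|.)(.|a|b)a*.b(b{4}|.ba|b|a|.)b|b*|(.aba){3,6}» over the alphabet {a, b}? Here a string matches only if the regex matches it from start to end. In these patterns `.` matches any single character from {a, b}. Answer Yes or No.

Yes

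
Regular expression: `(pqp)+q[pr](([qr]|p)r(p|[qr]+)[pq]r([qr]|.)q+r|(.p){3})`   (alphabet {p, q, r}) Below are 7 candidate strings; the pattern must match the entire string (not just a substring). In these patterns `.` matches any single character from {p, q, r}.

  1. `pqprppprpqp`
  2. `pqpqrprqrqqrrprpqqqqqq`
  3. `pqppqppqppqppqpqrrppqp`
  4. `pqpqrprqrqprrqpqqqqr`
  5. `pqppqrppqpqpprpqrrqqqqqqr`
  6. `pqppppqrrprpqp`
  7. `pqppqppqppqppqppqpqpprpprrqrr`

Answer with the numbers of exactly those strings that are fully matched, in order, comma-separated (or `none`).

1 → no match
2 → no match
3 → no match
4 → no match
5 → no match
6 → no match
7 → no match

none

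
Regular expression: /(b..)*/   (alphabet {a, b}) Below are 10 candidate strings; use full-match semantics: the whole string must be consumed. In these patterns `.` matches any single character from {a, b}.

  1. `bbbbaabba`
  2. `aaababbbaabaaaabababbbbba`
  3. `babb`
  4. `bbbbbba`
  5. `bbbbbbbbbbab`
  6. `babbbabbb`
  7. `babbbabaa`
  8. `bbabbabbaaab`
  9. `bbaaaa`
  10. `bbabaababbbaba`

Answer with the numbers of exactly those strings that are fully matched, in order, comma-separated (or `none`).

1, 5, 6, 7

1 → match
2 → no match
3 → no match
4 → no match
5 → match
6 → match
7 → match
8 → no match
9 → no match
10 → no match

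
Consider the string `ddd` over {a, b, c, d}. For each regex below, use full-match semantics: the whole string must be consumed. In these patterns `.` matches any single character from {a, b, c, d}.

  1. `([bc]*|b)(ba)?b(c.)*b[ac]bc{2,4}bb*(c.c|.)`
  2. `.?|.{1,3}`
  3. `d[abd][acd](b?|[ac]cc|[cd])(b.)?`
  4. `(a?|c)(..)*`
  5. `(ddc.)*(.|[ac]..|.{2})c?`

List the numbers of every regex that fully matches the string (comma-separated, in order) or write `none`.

1 → no match
2 → match
3 → match
4 → no match
5 → no match

2, 3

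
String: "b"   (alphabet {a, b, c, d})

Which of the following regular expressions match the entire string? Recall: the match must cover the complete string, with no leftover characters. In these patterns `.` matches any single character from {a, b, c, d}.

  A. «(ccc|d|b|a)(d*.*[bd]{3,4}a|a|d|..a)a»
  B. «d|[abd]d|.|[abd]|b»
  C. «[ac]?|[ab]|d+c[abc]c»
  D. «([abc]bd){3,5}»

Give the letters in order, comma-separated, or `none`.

A → no match — must end with "a"
B → match
C → match
D → no match — must end with "bd"

B, C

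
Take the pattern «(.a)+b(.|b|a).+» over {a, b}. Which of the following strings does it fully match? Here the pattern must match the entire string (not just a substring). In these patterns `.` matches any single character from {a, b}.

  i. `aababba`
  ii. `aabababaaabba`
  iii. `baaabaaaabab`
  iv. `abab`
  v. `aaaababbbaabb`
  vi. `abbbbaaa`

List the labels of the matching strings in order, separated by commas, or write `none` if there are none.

i, ii, iii, v

i → match
ii → match
iii → match
iv → no match
v → match
vi → no match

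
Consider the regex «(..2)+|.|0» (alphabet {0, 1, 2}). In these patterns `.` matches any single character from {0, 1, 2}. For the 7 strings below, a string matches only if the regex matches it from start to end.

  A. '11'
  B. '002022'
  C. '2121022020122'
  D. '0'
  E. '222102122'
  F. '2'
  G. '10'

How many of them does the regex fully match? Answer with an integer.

4

A → no match
B → match
C → no match
D → match
E → match
F → match
G → no match
Total matched: 4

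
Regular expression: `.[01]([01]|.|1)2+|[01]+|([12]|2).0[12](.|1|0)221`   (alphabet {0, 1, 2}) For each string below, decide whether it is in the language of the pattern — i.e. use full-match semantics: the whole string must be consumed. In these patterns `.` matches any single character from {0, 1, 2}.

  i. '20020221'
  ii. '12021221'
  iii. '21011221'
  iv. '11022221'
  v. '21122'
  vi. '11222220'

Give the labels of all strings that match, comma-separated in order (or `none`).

i → match
ii → match
iii → match
iv → match
v → match
vi → no match

i, ii, iii, iv, v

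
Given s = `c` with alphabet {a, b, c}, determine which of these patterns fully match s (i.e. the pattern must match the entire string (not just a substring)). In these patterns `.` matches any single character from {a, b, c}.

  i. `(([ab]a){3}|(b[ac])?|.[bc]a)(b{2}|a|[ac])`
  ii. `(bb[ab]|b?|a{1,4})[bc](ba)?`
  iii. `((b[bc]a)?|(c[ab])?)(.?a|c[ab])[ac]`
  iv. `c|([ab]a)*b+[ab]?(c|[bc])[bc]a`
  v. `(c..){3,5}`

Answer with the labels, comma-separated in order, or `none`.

i, ii, iv

i → match
ii → match
iii → no match
iv → match
v → no match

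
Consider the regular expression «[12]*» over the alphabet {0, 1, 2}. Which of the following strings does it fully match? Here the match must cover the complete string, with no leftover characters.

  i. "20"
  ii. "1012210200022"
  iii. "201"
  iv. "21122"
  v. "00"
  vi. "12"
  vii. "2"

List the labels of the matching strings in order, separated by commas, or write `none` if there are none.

iv, vi, vii

i. "20" → no match
ii → no match
iii. "201" → no match
iv. "21122" → match
v. "00" → no match
vi. "12" → match
vii. "2" → match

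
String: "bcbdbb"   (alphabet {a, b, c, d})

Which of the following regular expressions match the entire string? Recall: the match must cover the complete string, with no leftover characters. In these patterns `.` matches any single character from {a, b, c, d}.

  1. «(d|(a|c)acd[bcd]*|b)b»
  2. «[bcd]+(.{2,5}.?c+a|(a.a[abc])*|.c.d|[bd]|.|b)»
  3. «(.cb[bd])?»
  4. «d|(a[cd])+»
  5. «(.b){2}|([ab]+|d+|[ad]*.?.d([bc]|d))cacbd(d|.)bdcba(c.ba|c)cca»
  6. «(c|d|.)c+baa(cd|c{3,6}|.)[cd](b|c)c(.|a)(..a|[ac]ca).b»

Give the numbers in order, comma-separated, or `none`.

1 → no match
2 → match
3 → no match
4 → no match
5 → no match
6 → no match

2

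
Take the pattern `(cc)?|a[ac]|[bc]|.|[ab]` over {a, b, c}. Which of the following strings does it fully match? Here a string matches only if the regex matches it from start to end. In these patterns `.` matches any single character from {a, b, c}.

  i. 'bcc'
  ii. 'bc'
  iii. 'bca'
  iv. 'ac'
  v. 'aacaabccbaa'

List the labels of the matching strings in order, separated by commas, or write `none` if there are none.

i → no match
ii → no match
iii → no match
iv → match
v → no match

iv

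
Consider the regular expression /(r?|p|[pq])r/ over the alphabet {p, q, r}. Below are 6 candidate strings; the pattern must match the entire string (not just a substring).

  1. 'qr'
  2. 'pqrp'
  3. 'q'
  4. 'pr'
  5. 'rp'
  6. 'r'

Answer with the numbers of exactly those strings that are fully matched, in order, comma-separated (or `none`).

1 → match
2 → no match — must end with 'r'
3 → no match — must end with 'r'
4 → match
5 → no match — must end with 'r'
6 → match

1, 4, 6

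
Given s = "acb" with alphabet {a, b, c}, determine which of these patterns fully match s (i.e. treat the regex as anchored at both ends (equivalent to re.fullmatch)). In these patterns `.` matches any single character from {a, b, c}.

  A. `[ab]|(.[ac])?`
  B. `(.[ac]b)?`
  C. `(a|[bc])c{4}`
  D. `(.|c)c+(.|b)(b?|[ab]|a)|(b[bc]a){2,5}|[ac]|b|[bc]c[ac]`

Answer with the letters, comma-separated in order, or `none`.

A → no match
B → match
C → no match — must end with "c"
D → match

B, D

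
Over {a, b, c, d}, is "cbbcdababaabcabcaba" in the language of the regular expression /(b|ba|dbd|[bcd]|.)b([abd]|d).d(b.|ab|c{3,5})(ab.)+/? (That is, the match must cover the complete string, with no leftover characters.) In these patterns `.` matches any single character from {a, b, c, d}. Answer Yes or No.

Yes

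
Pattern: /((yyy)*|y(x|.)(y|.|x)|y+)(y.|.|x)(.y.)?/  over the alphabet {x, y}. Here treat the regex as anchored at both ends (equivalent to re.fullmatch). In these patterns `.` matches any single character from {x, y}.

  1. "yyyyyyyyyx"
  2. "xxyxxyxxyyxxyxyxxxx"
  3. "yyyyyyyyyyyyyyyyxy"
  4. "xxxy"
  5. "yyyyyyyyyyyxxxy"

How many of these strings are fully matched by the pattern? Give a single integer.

1. "yyyyyyyyyx" → match
2 → no match
3 → no match
4. "xxxy" → no match
5 → no match
Total matched: 1

1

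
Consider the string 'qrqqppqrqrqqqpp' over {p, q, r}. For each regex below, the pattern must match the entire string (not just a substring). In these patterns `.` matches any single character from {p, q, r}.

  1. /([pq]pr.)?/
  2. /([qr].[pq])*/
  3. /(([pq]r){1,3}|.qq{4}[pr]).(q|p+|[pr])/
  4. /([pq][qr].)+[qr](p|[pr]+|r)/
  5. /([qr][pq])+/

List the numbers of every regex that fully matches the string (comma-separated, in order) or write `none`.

1 → no match
2 → match
3 → no match
4 → no match
5 → no match

2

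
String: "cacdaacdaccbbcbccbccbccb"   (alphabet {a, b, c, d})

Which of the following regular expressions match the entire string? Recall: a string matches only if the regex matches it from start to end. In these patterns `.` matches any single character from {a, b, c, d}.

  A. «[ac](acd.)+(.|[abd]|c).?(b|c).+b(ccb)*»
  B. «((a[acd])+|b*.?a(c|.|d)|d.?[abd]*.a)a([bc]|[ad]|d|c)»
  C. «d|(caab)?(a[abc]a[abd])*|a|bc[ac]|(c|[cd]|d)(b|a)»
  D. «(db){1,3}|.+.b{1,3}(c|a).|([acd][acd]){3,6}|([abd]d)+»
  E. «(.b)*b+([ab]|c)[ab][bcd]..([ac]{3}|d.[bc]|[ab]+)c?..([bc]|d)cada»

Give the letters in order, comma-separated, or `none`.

A → match
B → no match
C → no match
D → no match
E → no match — must end with "cada"

A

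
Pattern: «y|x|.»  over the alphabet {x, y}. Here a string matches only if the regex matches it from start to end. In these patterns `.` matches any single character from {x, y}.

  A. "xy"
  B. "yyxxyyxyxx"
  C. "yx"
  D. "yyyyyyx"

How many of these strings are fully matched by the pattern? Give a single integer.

0

A → no match
B → no match
C → no match
D → no match
Total matched: 0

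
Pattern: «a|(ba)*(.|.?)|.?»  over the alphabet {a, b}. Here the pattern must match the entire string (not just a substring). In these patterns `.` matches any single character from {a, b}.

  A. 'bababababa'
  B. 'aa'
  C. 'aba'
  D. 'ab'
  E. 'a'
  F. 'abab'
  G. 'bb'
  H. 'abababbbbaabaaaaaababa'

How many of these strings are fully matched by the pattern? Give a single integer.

A. 'bababababa' → match
B. 'aa' → no match
C. 'aba' → no match
D. 'ab' → no match
E. 'a' → match
F. 'abab' → no match
G. 'bb' → no match
H → no match
Total matched: 2

2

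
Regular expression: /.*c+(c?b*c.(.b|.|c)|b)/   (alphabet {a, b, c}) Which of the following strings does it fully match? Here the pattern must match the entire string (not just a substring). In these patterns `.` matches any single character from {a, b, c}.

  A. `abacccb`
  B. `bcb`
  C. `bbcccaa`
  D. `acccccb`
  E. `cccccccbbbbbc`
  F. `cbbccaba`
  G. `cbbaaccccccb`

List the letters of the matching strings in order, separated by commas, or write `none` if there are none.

A, B, C, D, G

A → match
B → match
C → match
D → match
E → no match
F → no match
G → match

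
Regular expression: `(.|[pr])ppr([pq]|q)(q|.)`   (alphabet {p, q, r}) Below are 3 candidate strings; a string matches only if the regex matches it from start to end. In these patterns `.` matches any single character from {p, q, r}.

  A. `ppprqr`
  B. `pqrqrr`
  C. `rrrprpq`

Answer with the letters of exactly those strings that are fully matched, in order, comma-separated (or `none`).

A

A. `ppprqr` → match
B. `pqrqrr` → no match
C. `rrrprpq` → no match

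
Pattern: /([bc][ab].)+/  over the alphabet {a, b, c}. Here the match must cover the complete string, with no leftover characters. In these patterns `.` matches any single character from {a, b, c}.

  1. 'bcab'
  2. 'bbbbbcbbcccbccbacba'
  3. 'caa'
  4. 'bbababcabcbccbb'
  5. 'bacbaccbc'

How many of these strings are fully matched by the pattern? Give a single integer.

1 → no match
2 → no match
3 → match
4 → match
5 → match
Total matched: 3

3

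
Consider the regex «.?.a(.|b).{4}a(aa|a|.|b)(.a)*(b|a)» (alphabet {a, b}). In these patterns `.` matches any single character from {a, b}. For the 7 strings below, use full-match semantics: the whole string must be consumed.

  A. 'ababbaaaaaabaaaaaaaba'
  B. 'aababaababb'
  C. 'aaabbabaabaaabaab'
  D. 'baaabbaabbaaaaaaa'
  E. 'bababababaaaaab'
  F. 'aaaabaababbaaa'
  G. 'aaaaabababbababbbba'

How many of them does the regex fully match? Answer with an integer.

A → no match
B. 'aababaababb' → no match
C → no match
D → no match
E → no match
F → no match
G → no match
Total matched: 0

0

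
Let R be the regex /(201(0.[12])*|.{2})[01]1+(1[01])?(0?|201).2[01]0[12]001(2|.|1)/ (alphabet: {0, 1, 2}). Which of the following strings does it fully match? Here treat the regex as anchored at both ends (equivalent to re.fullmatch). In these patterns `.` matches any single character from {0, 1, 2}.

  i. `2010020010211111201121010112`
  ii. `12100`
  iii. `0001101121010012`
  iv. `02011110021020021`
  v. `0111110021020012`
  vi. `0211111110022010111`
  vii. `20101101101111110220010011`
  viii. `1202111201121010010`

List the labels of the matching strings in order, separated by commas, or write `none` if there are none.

i → no match
ii → no match
iii → no match
iv → no match
v → match
vi → no match
vii → match
viii → no match

v, vii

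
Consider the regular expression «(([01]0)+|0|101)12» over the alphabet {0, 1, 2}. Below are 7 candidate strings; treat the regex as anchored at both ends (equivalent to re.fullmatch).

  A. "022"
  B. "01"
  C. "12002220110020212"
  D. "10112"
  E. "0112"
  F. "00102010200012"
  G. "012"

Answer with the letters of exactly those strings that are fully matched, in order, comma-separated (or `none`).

A. "022" → no match — must end with "12"
B. "01" → no match — must end with "12"
C → no match
D. "10112" → match
E. "0112" → no match
F → no match
G. "012" → match

D, G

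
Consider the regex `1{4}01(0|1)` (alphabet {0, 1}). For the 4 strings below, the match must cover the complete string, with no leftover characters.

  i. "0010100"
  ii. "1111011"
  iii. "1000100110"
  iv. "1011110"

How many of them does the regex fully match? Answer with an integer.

1

i → no match — must start with "1"
ii → match
iii → no match
iv → no match
Total matched: 1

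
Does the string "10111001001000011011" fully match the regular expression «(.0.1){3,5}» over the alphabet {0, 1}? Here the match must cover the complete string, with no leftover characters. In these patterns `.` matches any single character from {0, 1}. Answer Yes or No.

No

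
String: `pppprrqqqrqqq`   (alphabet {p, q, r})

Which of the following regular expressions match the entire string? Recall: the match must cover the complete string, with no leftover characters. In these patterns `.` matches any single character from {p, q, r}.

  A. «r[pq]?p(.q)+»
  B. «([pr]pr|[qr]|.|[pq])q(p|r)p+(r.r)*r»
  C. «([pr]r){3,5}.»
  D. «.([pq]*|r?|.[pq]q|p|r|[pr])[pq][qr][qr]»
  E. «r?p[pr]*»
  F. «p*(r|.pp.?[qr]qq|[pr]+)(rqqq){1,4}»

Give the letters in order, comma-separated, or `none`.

A → no match — must start with `r`
B → no match — must end with `r`
C → no match
D → no match
E → no match
F → match

F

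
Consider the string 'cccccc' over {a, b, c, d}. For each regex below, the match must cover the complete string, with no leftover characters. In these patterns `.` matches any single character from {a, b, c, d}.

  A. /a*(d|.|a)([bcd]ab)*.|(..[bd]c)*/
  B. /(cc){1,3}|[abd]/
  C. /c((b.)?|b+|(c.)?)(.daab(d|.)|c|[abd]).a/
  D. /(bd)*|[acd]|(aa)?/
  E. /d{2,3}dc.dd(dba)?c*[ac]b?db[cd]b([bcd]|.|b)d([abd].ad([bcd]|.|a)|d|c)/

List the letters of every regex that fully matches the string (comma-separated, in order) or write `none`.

B

A → no match
B → match
C → no match — must end with 'a'
D → no match
E → no match — must start with 'd'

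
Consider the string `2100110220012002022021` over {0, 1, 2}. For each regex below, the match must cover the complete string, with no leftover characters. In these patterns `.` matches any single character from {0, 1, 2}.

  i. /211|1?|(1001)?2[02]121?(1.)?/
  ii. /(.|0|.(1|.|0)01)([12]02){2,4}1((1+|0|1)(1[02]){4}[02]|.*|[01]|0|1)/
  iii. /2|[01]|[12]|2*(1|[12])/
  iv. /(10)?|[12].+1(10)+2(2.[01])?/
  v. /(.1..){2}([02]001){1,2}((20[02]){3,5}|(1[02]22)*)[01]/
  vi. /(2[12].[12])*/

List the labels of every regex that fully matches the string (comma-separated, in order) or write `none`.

v

i → no match
ii → no match
iii → no match
iv → no match
v → match
vi → no match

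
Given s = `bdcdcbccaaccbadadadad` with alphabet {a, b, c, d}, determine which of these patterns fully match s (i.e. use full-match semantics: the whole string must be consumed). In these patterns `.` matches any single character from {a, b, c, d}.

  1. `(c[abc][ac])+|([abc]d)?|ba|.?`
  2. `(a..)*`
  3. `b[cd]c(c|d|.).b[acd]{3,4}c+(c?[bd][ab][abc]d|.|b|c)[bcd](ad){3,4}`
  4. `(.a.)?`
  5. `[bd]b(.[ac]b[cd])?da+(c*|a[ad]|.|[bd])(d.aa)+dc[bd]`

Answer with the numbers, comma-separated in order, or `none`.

3

1 → no match
2 → no match
3 → match
4 → no match
5 → no match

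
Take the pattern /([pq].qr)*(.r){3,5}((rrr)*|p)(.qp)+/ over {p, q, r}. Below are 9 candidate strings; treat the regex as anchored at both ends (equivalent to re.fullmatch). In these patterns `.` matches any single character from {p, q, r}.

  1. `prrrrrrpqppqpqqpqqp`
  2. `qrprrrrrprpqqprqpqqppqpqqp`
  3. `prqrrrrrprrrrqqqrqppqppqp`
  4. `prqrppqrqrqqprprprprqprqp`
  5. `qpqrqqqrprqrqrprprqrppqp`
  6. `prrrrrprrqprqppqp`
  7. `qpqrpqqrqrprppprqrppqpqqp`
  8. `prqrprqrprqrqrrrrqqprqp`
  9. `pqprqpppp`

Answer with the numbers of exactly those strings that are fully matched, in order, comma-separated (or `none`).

1 → no match
2 → match
3 → no match
4 → no match
5 → match
6 → match
7 → no match
8 → match
9. `pqprqpppp` → no match — must end with `qp`

2, 5, 6, 8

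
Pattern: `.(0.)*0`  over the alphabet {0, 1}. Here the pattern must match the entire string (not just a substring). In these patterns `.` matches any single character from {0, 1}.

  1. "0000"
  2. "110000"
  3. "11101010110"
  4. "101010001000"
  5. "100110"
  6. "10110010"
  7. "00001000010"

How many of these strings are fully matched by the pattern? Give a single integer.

1 → match
2 → no match
3 → no match
4 → match
5 → no match
6 → no match
7 → no match
Total matched: 2

2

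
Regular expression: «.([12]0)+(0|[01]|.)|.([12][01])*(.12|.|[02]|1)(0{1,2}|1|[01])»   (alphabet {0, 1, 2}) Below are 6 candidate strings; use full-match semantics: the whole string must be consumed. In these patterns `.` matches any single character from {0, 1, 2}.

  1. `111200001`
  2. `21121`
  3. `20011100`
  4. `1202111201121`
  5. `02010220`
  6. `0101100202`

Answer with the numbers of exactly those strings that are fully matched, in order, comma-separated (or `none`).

2, 4

1 → no match
2 → match
3 → no match
4 → match
5 → no match
6 → no match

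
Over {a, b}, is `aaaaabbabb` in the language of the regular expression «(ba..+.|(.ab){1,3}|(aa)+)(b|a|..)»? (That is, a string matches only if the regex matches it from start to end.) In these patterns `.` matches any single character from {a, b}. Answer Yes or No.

No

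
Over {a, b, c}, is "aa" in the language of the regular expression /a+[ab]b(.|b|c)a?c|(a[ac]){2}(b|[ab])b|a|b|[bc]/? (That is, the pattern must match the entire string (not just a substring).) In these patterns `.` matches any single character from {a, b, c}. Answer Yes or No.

No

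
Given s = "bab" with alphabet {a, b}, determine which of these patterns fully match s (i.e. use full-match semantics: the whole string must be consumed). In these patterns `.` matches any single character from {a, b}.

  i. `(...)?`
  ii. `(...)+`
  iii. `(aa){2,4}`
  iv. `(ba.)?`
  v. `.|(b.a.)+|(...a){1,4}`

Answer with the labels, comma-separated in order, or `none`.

i, ii, iv

i → match
ii → match
iii → no match — must start with "aa"
iv → match
v → no match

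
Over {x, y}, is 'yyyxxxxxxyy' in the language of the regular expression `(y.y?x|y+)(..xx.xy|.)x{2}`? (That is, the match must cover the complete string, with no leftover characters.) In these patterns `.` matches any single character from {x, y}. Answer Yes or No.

Every match must end with 'x', but 'yyyxxxxxxyy' does not.

No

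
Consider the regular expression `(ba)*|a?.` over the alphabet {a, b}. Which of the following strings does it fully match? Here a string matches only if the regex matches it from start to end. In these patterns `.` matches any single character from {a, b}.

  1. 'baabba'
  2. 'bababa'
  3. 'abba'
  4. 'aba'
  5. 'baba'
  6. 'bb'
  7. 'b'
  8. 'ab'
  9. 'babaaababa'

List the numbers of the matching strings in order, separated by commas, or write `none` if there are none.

2, 5, 7, 8

1 → no match
2 → match
3 → no match
4 → no match
5 → match
6 → no match
7 → match
8 → match
9 → no match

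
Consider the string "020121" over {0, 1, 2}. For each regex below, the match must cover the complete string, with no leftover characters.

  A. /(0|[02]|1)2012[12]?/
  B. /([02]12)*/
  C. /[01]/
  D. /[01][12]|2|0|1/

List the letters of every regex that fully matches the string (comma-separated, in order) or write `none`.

A

A → match
B → no match
C → no match
D → no match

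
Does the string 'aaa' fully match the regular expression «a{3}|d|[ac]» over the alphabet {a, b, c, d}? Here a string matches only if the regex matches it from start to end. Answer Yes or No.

Yes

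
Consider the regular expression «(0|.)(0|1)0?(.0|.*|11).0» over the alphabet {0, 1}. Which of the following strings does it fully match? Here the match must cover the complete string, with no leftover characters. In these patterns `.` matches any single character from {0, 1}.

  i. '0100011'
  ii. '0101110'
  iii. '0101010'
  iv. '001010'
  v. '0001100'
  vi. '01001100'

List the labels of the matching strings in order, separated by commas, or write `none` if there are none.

ii, iii, iv, v, vi

i → no match — must end with '0'
ii → match
iii → match
iv → match
v → match
vi → match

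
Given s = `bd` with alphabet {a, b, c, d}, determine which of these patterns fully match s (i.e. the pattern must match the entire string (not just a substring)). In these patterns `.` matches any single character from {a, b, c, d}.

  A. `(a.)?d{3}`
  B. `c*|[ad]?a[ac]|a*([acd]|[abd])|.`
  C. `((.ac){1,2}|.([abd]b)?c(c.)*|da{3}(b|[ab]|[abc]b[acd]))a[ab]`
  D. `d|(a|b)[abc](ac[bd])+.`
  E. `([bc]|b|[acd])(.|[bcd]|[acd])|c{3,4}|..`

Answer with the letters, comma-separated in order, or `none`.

A → no match
B → no match
C → no match
D → no match
E → match

E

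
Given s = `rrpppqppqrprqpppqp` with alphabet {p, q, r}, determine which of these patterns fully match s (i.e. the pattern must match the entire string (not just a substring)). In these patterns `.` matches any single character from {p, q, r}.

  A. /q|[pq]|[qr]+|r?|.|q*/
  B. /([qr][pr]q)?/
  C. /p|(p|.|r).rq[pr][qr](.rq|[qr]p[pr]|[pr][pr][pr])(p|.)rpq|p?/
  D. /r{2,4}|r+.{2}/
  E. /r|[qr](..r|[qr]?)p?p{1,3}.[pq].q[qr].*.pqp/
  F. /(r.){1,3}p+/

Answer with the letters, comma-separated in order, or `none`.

E

A → no match
B → no match
C → no match
D → no match
E → match
F → no match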